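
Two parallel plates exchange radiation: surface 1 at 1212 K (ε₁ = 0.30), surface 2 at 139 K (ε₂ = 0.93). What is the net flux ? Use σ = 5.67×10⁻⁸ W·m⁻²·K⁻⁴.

q ≈ 35900 W/m²

For two large parallel gray plates, q = σ(T₁⁴ − T₂⁴) / (1/ε₁ + 1/ε₂ − 1).
1/ε₁ + 1/ε₂ − 1 = 1/0.30 + 1/0.93 − 1 = 3.409.
T₁⁴ − T₂⁴ = 2.16×10^12 − 3.73×10^8 = 2.16×10^12 K⁴.
q = 5.67×10⁻⁸ × 2.16×10^12 / 3.409 = 35900 W/m².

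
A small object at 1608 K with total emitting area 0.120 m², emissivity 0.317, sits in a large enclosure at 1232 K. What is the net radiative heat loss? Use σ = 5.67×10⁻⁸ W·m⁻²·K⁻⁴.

Q ≈ 9450 W

Q = εσA(T⁴ − T_s⁴). T⁴ − T_s⁴ = (1608)⁴ − (1232)⁴ = 6.69×10^12 − 2.30×10^12 = 4.38×10^12 K⁴.
Q = 0.317 × 5.67×10⁻⁸ × 0.120 × 4.38×10^12 = 9450 W.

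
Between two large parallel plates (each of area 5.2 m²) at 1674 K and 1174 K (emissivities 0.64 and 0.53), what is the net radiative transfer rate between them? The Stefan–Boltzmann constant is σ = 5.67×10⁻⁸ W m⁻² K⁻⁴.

Q ≈ 7.17×10^5 W

For two large parallel gray plates, q = σ(T₁⁴ − T₂⁴) / (1/ε₁ + 1/ε₂ − 1).
1/ε₁ + 1/ε₂ − 1 = 1/0.64 + 1/0.53 − 1 = 2.449.
T₁⁴ − T₂⁴ = 7.85×10^12 − 1.90×10^12 = 5.95×10^12 K⁴.
q = 5.67×10⁻⁸ × 5.95×10^12 / 2.449 = 1.38×10^5 W/m².
Q = q·A = 1.38×10^5 × 5.2 = 7.17×10^5 W.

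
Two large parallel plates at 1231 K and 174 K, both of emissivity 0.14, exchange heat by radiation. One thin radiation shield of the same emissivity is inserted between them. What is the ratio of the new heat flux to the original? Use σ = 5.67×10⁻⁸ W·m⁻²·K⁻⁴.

With N identical shields there are N+1 = 2 gaps in series, each with the same radiative resistance, so the flux falls to 1/(N+1) of its unshielded value.

ratio ≈ 0.500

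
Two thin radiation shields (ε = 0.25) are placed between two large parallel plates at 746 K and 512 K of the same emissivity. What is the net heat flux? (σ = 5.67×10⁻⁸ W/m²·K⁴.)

q ≈ 651 W/m²

Each of the 3 gaps contributes resistance (2/ε − 1) = 2/0.25 − 1 = 7.000; total = 21.00.
q = σ(T₁⁴ − T₂⁴) / 21.00 = 5.67×10⁻⁸ × 2.41×10^11 / 21.00 = 651 W/m².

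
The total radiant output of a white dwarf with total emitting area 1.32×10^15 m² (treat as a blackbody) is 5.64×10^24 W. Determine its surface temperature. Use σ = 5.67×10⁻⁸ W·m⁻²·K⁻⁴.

From P = σAT⁴, T = (P / σA)^(1/4) = (5.64×10^24 / (5.67×10⁻⁸ × 1.32×10^15))^(1/4).
T = (7.54×10^16)^(1/4) = 16600 K.

T ≈ 16600 K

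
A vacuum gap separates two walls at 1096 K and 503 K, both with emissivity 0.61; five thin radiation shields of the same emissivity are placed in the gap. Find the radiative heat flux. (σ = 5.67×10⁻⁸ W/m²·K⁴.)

Each of the 6 gaps contributes resistance (2/ε − 1) = 2/0.61 − 1 = 2.279; total = 13.67.
q = σ(T₁⁴ − T₂⁴) / 13.67 = 5.67×10⁻⁸ × 1.38×10^12 / 13.67 = 5720 W/m².

q ≈ 5720 W/m²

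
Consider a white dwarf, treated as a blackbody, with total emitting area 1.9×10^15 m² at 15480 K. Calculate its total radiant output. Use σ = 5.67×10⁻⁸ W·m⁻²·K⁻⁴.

P = σAT⁴ = 5.67×10⁻⁸ × 1.90×10^15 × (15480)⁴ = 5.67×10⁻⁸ × 1.90×10^15 × 5.74×10^16.
P = 6.19×10^24 W.

P ≈ 6.19×10^24 W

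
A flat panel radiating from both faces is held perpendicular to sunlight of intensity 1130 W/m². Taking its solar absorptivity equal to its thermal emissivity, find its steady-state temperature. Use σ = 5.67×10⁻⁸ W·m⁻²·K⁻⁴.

T ≈ 316 K

Absorbed flux αS = emitted flux 2εσT⁴ per unit area; with α = ε this gives T = (S/2σ)^(1/4).
T = (1130 / (2 × 5.67×10⁻⁸))^(1/4) = (9.96×10^9)^(1/4).
T = 316 K.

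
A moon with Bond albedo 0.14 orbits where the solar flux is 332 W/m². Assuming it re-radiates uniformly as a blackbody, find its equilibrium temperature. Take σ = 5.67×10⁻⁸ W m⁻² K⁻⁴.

T ≈ 188 K

Power absorbed = (1−a)S·πR²; power emitted = 4πR²σT⁴. Equating and cancelling πR²:
T = ((1−a)S / 4σ)^(1/4) = (286 / (4 × 5.67×10⁻⁸))^(1/4) = (1.26×10^9)^(1/4).
T = 188 K.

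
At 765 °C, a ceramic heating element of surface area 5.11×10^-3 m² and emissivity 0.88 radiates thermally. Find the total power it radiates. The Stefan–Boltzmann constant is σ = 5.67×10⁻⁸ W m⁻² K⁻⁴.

765 °C = 1038 K.
Stefan–Boltzmann: P = εσAT⁴ = 0.88 × 5.67×10⁻⁸ × 5.11×10^-3 × (1038)⁴ = 0.88 × 5.67×10⁻⁸ × 5.11×10^-3 × 1.16×10^12.
P = 296 W.

P ≈ 296 W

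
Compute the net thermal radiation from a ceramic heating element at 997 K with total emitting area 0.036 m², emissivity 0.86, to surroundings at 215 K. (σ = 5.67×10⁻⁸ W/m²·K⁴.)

Q ≈ 1730 W

Q = εσA(T⁴ − T_s⁴). T⁴ − T_s⁴ = (997)⁴ − (215)⁴ = 9.88×10^11 − 2.14×10^9 = 9.86×10^11 K⁴.
Q = 0.86 × 5.67×10⁻⁸ × 0.0360 × 9.86×10^11 = 1730 W.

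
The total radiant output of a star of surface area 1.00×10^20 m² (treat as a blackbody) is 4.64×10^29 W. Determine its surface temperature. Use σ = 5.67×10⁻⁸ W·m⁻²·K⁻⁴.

From P = σAT⁴, T = (P / σA)^(1/4) = (4.64×10^29 / (5.67×10⁻⁸ × 1.00×10^20))^(1/4).
T = (8.18×10^16)^(1/4) = 16900 K.

T ≈ 16900 K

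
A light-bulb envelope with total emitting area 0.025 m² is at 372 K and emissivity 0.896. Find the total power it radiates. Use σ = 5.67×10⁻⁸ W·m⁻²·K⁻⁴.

Stefan–Boltzmann: P = εσAT⁴ = 0.896 × 5.67×10⁻⁸ × 0.0250 × (372)⁴ = 0.896 × 5.67×10⁻⁸ × 0.0250 × 1.92×10^10.
P = 24.3 W.

P ≈ 24.3 W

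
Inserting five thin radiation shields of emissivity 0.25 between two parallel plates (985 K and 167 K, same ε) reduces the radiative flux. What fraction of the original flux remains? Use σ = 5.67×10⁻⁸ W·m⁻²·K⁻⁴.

With N identical shields there are N+1 = 6 gaps in series, each with the same radiative resistance, so the flux falls to 1/(N+1) of its unshielded value.

ratio ≈ 0.167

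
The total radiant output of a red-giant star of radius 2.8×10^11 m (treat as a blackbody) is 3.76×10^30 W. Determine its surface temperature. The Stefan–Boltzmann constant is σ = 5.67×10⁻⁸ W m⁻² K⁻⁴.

T ≈ 2860 K

A = 4πr² = 4π × (2.8×10^11)² = 9.85×10^23 m².
From P = σAT⁴, T = (P / σA)^(1/4) = (3.76×10^30 / (5.67×10⁻⁸ × 9.85×10^23))^(1/4).
T = (6.73×10^13)^(1/4) = 2860 K.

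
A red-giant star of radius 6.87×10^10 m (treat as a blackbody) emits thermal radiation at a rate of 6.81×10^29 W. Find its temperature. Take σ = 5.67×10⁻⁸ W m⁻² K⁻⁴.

A = 4πr² = 4π × (6.87×10^10)² = 5.93×10^22 m².
From P = σAT⁴, T = (P / σA)^(1/4) = (6.81×10^29 / (5.67×10⁻⁸ × 5.93×10^22))^(1/4).
T = (2.03×10^14)^(1/4) = 3770 K.

T ≈ 3770 K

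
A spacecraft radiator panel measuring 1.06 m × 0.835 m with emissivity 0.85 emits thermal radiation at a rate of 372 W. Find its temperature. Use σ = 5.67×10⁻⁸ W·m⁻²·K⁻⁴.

A = 1.06 × 0.835 = 0.885 m².
From P = εσAT⁴, T = (P / εσA)^(1/4) = (372 / (0.85 × 5.67×10⁻⁸ × 0.885))^(1/4).
T = (8.72×10^9)^(1/4) = 306 K.

T ≈ 306 K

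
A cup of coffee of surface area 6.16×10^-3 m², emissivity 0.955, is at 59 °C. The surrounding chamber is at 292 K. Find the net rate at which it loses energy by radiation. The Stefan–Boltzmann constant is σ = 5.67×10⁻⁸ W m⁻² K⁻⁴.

Q ≈ 1.63 W

Convert: 59 °C = 332 K.
Q = εσA(T⁴ − T_s⁴). T⁴ − T_s⁴ = (332)⁴ − (292)⁴ = 1.21×10^10 − 7.27×10^9 = 4.88×10^9 K⁴.
Q = 0.955 × 5.67×10⁻⁸ × 6.16×10^-3 × 4.88×10^9 = 1.63 W.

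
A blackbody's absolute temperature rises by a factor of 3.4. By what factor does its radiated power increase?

factor ≈ 134

P ∝ T⁴, so the power scales as (3.4)⁴ = 134.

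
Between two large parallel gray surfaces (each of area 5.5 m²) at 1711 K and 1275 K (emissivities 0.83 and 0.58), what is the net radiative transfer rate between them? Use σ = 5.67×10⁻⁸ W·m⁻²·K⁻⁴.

For two large parallel gray plates, q = σ(T₁⁴ − T₂⁴) / (1/ε₁ + 1/ε₂ − 1).
1/ε₁ + 1/ε₂ − 1 = 1/0.83 + 1/0.58 − 1 = 1.929.
T₁⁴ − T₂⁴ = 8.57×10^12 − 2.64×10^12 = 5.93×10^12 K⁴.
q = 5.67×10⁻⁸ × 5.93×10^12 / 1.929 = 1.74×10^5 W/m².
Q = q·A = 1.74×10^5 × 5.5 = 9.58×10^5 W.

Q ≈ 9.58×10^5 W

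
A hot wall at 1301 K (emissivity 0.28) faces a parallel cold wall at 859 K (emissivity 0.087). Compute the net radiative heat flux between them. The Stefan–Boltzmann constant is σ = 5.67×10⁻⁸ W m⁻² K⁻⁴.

q ≈ 9350 W/m²

For two large parallel gray plates, q = σ(T₁⁴ − T₂⁴) / (1/ε₁ + 1/ε₂ − 1).
1/ε₁ + 1/ε₂ − 1 = 1/0.28 + 1/0.087 − 1 = 14.07.
T₁⁴ − T₂⁴ = 2.86×10^12 − 5.44×10^11 = 2.32×10^12 K⁴.
q = 5.67×10⁻⁸ × 2.32×10^12 / 14.07 = 9350 W/m².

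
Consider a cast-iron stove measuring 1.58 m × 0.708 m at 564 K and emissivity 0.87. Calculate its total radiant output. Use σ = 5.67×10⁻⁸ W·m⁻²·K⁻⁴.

P ≈ 5580 W

A = 1.58 × 0.708 = 1.12 m².
P = εσAT⁴ = 0.87 × 5.67×10⁻⁸ × 1.12 × (564)⁴ = 0.87 × 5.67×10⁻⁸ × 1.12 × 1.01×10^11.
P = 5580 W.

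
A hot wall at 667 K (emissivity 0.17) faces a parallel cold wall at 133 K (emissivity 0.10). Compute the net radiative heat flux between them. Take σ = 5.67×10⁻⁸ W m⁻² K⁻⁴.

q ≈ 753 W/m²

For two large parallel gray plates, q = σ(T₁⁴ − T₂⁴) / (1/ε₁ + 1/ε₂ − 1).
1/ε₁ + 1/ε₂ − 1 = 1/0.17 + 1/0.10 − 1 = 14.88.
T₁⁴ − T₂⁴ = 1.98×10^11 − 3.13×10^8 = 1.98×10^11 K⁴.
q = 5.67×10⁻⁸ × 1.98×10^11 / 14.88 = 753 W/m².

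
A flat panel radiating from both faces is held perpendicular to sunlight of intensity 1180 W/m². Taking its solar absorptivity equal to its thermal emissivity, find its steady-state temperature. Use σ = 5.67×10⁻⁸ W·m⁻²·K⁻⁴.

T ≈ 319 K

Absorbed flux αS = emitted flux 2εσT⁴ per unit area; with α = ε this gives T = (S/2σ)^(1/4).
T = (1180 / (2 × 5.67×10⁻⁸))^(1/4) = (1.04×10^10)^(1/4).
T = 319 K.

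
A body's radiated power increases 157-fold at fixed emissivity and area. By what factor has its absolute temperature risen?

P ∝ T⁴ ⇒ T ∝ P^(1/4), so T scales by (157)^(1/4) = 3.54.

factor ≈ 3.54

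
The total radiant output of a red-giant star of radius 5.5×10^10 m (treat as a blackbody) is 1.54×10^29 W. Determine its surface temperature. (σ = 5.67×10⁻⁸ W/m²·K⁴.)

A = 4πr² = 4π × (5.5×10^10)² = 3.80×10^22 m².
From P = σAT⁴, T = (P / σA)^(1/4) = (1.54×10^29 / (5.67×10⁻⁸ × 3.80×10^22))^(1/4).
T = (7.15×10^13)^(1/4) = 2910 K.

T ≈ 2910 K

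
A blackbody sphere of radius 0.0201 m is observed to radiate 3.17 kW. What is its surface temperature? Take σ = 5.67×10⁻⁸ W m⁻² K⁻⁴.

A = 4πr² = 4π × (0.0201)² = 5.08×10^-3 m².
From P = σAT⁴, T = (P / σA)^(1/4) = (3170 / (5.67×10⁻⁸ × 5.08×10^-3))^(1/4).
T = (1.10×10^13)^(1/4) = 1820 K.

T ≈ 1820 K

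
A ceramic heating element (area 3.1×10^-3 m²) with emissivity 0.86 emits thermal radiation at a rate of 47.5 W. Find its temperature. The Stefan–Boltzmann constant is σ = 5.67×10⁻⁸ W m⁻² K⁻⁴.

T ≈ 749 K

From P = εσAT⁴, T = (P / εσA)^(1/4) = (47.5 / (0.86 × 5.67×10⁻⁸ × 3.10×10^-3))^(1/4).
T = (3.14×10^11)^(1/4) = 749 K.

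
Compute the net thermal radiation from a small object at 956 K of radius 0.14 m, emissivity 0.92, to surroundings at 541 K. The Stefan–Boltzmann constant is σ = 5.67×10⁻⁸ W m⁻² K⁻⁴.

A = 4πr² = 4π × (0.14)² = 0.246 m².
Q = εσA(T⁴ − T_s⁴). T⁴ − T_s⁴ = (956)⁴ − (541)⁴ = 8.35×10^11 − 8.57×10^10 = 7.50×10^11 K⁴.
Q = 0.92 × 5.67×10⁻⁸ × 0.246 × 7.50×10^11 = 9630 W.

Q ≈ 9630 W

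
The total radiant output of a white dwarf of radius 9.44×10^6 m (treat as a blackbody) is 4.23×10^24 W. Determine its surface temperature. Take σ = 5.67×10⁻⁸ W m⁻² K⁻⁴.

T ≈ 16100 K

A = 4πr² = 4π × (9.44×10^6)² = 1.12×10^15 m².
From P = σAT⁴, T = (P / σA)^(1/4) = (4.23×10^24 / (5.67×10⁻⁸ × 1.12×10^15))^(1/4).
T = (6.66×10^16)^(1/4) = 16100 K.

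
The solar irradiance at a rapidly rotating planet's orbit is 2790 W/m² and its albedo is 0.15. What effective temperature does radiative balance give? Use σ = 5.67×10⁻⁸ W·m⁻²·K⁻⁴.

Power absorbed = (1−a)S·πR²; power emitted = 4πR²σT⁴. Equating and cancelling πR²:
T = ((1−a)S / 4σ)^(1/4) = (2370 / (4 × 5.67×10⁻⁸))^(1/4) = (1.05×10^10)^(1/4).
T = 320 K.

T ≈ 320 K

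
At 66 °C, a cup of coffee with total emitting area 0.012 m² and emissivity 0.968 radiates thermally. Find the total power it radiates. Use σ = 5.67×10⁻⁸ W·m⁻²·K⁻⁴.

66 °C = 339 K.
Stefan–Boltzmann: P = εσAT⁴ = 0.968 × 5.67×10⁻⁸ × 0.0120 × (339)⁴ = 0.968 × 5.67×10⁻⁸ × 0.0120 × 1.32×10^10.
P = 8.70 W.

P ≈ 8.70 W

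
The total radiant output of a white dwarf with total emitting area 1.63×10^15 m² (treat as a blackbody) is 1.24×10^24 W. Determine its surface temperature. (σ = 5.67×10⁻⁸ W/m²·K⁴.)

T ≈ 10800 K

From P = σAT⁴, T = (P / σA)^(1/4) = (1.24×10^24 / (5.67×10⁻⁸ × 1.63×10^15))^(1/4).
T = (1.34×10^16)^(1/4) = 10800 K.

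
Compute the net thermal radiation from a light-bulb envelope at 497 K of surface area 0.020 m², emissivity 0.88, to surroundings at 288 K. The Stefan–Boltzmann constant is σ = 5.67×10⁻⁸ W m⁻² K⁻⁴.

Q = εσA(T⁴ − T_s⁴). T⁴ − T_s⁴ = (497)⁴ − (288)⁴ = 6.10×10^10 − 6.88×10^9 = 5.41×10^10 K⁴.
Q = 0.88 × 5.67×10⁻⁸ × 0.0200 × 5.41×10^10 = 54.0 W.

Q ≈ 54.0 W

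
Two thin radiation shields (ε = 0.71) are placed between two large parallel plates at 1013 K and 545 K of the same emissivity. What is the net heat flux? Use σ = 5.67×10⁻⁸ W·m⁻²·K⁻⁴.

q ≈ 10000 W/m²

Each of the 3 gaps contributes resistance (2/ε − 1) = 2/0.71 − 1 = 1.817; total = 5.451.
q = σ(T₁⁴ − T₂⁴) / 5.451 = 5.67×10⁻⁸ × 9.65×10^11 / 5.451 = 10000 W/m².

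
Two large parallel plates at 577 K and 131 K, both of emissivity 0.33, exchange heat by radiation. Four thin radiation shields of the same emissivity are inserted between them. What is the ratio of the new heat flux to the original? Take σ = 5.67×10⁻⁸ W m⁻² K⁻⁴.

With N identical shields there are N+1 = 5 gaps in series, each with the same radiative resistance, so the flux falls to 1/(N+1) of its unshielded value.

ratio ≈ 0.200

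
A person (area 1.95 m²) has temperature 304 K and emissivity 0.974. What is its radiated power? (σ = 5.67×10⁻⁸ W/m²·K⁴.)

P ≈ 920 W

P = εσAT⁴ = 0.974 × 5.67×10⁻⁸ × 1.95 × (304)⁴ = 0.974 × 5.67×10⁻⁸ × 1.95 × 8.54×10^9.
P = 920 W.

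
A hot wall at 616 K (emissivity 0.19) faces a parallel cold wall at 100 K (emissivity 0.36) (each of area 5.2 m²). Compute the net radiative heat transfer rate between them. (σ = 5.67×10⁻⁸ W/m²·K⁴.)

Q ≈ 6030 W

For two large parallel gray plates, q = σ(T₁⁴ − T₂⁴) / (1/ε₁ + 1/ε₂ − 1).
1/ε₁ + 1/ε₂ − 1 = 1/0.19 + 1/0.36 − 1 = 7.041.
T₁⁴ − T₂⁴ = 1.44×10^11 − 1.00×10^8 = 1.44×10^11 K⁴.
q = 5.67×10⁻⁸ × 1.44×10^11 / 7.041 = 1160 W/m².
Q = q·A = 1160 × 5.2 = 6030 W.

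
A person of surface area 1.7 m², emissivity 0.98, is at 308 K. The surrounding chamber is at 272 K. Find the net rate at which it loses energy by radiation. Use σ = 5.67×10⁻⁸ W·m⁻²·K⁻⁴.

Q = εσA(T⁴ − T_s⁴). T⁴ − T_s⁴ = (308)⁴ − (272)⁴ = 9.00×10^9 − 5.47×10^9 = 3.53×10^9 K⁴.
Q = 0.98 × 5.67×10⁻⁸ × 1.70 × 3.53×10^9 = 333 W.

Q ≈ 333 W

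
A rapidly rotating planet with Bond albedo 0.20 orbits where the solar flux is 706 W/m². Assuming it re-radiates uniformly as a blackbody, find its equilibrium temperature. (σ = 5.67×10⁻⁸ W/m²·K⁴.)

T ≈ 223 K

Power absorbed = (1−a)S·πR²; power emitted = 4πR²σT⁴. Equating and cancelling πR²:
T = ((1−a)S / 4σ)^(1/4) = (565 / (4 × 5.67×10⁻⁸))^(1/4) = (2.49×10^9)^(1/4).
T = 223 K.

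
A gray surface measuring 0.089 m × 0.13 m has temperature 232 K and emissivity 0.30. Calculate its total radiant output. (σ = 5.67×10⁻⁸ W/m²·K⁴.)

A = 0.089 × 0.13 = 0.0116 m².
P = εσAT⁴ = 0.30 × 5.67×10⁻⁸ × 0.0116 × (232)⁴ = 0.30 × 5.67×10⁻⁸ × 0.0116 × 2.90×10^9.
P = 0.570 W.

P ≈ 0.570 W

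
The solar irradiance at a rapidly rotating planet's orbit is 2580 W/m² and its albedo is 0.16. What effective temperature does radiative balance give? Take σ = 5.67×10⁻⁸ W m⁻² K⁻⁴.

T ≈ 313 K

Power absorbed = (1−a)S·πR²; power emitted = 4πR²σT⁴. Equating and cancelling πR²:
T = ((1−a)S / 4σ)^(1/4) = (2170 / (4 × 5.67×10⁻⁸))^(1/4) = (9.56×10^9)^(1/4).
T = 313 K.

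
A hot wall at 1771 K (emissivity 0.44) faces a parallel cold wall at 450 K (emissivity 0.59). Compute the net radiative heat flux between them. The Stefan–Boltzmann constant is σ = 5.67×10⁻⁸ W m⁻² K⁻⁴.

q ≈ 1.87×10^5 W/m²

For two large parallel gray plates, q = σ(T₁⁴ − T₂⁴) / (1/ε₁ + 1/ε₂ − 1).
1/ε₁ + 1/ε₂ − 1 = 1/0.44 + 1/0.59 − 1 = 2.968.
T₁⁴ − T₂⁴ = 9.84×10^12 − 4.10×10^10 = 9.80×10^12 K⁴.
q = 5.67×10⁻⁸ × 9.80×10^12 / 2.968 = 1.87×10^5 W/m².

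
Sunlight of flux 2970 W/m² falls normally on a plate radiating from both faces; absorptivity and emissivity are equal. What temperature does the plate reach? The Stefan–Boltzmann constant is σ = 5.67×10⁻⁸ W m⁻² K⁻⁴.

T ≈ 402 K

Absorbed flux αS = emitted flux 2εσT⁴ per unit area; with α = ε this gives T = (S/2σ)^(1/4).
T = (2970 / (2 × 5.67×10⁻⁸))^(1/4) = (2.62×10^10)^(1/4).
T = 402 K.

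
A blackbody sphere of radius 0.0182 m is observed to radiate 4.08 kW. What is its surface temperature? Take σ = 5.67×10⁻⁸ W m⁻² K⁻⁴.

A = 4πr² = 4π × (0.0182)² = 4.16×10^-3 m².
From P = σAT⁴, T = (P / σA)^(1/4) = (4080 / (5.67×10⁻⁸ × 4.16×10^-3))^(1/4).
T = (1.73×10^13)^(1/4) = 2040 K.

T ≈ 2040 K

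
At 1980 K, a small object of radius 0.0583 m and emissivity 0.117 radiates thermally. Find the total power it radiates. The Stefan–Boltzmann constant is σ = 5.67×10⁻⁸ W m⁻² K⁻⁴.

P ≈ 4350 W

A = 4πr² = 4π × (0.0583)² = 0.0427 m².
P = εσAT⁴ = 0.117 × 5.67×10⁻⁸ × 0.0427 × (1980)⁴ = 0.117 × 5.67×10⁻⁸ × 0.0427 × 1.54×10^13.
P = 4350 W.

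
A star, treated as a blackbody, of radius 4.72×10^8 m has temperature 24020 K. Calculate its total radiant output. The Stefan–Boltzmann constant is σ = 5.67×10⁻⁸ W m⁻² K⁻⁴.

A = 4πr² = 4π × (4.72×10^8)² = 2.80×10^18 m².
P = σAT⁴ = 5.67×10⁻⁸ × 2.80×10^18 × (24020)⁴ = 5.67×10⁻⁸ × 2.80×10^18 × 3.33×10^17.
P = 5.28×10^28 W.

P ≈ 5.28×10^28 W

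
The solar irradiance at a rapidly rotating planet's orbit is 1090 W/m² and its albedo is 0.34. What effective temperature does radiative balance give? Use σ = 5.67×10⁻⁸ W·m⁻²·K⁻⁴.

Power absorbed = (1−a)S·πR²; power emitted = 4πR²σT⁴. Equating and cancelling πR²:
T = ((1−a)S / 4σ)^(1/4) = (719 / (4 × 5.67×10⁻⁸))^(1/4) = (3.17×10^9)^(1/4).
T = 237 K.

T ≈ 237 K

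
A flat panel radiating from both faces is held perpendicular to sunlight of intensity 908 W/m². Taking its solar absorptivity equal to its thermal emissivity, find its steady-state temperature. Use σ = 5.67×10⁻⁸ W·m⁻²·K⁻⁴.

Absorbed flux αS = emitted flux 2εσT⁴ per unit area; with α = ε this gives T = (S/2σ)^(1/4).
T = (908 / (2 × 5.67×10⁻⁸))^(1/4) = (8.01×10^9)^(1/4).
T = 299 K.

T ≈ 299 K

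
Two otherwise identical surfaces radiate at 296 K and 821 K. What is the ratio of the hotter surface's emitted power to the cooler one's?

ratio ≈ 59.2

P ∝ T⁴, so the ratio is (821/296)⁴ = (2.774)⁴ = 59.2.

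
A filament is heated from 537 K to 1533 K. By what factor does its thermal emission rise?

P ∝ T⁴, so the ratio is (1533/537)⁴ = (2.855)⁴ = 66.4.

ratio ≈ 66.4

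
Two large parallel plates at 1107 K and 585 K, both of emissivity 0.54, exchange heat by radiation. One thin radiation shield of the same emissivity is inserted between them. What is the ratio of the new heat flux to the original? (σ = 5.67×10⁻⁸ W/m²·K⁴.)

ratio ≈ 0.500

With N identical shields there are N+1 = 2 gaps in series, each with the same radiative resistance, so the flux falls to 1/(N+1) of its unshielded value.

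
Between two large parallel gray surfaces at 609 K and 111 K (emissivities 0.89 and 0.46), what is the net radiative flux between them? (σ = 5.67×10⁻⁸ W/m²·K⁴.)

q ≈ 3390 W/m²

For two large parallel gray plates, q = σ(T₁⁴ − T₂⁴) / (1/ε₁ + 1/ε₂ − 1).
1/ε₁ + 1/ε₂ − 1 = 1/0.89 + 1/0.46 − 1 = 2.298.
T₁⁴ − T₂⁴ = 1.38×10^11 − 1.52×10^8 = 1.37×10^11 K⁴.
q = 5.67×10⁻⁸ × 1.37×10^11 / 2.298 = 3390 W/m².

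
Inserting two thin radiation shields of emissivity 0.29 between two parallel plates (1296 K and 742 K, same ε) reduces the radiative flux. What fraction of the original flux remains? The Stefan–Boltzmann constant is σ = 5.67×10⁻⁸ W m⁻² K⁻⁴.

With N identical shields there are N+1 = 3 gaps in series, each with the same radiative resistance, so the flux falls to 1/(N+1) of its unshielded value.

ratio ≈ 0.333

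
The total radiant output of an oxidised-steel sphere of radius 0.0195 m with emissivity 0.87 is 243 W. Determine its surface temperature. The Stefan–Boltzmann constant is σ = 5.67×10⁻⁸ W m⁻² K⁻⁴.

T ≈ 1010 K

A = 4πr² = 4π × (0.0195)² = 4.78×10^-3 m².
From P = εσAT⁴, T = (P / εσA)^(1/4) = (243 / (0.87 × 5.67×10⁻⁸ × 4.78×10^-3))^(1/4).
T = (1.03×10^12)^(1/4) = 1010 K.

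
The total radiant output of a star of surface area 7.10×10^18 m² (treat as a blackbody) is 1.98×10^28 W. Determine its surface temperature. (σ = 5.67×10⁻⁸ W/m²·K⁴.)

T ≈ 14900 K

From P = σAT⁴, T = (P / σA)^(1/4) = (1.98×10^28 / (5.67×10⁻⁸ × 7.10×10^18))^(1/4).
T = (4.92×10^16)^(1/4) = 14900 K.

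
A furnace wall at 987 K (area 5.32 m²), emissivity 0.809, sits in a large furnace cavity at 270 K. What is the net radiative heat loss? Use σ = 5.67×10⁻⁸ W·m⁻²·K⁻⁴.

Q ≈ 2.30×10^5 W

Q = εσA(T⁴ − T_s⁴). T⁴ − T_s⁴ = (987)⁴ − (270)⁴ = 9.49×10^11 − 5.31×10^9 = 9.44×10^11 K⁴.
Q = 0.809 × 5.67×10⁻⁸ × 5.32 × 9.44×10^11 = 2.30×10^5 W.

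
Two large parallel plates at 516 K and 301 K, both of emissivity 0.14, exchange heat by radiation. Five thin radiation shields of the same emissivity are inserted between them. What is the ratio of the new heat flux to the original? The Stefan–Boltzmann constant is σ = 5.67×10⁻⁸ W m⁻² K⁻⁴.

With N identical shields there are N+1 = 6 gaps in series, each with the same radiative resistance, so the flux falls to 1/(N+1) of its unshielded value.

ratio ≈ 0.167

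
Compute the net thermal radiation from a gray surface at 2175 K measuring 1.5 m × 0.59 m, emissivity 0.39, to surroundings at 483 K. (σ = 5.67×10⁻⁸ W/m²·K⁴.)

Q ≈ 4.37×10^5 W

A = 1.5 × 0.59 = 0.885 m².
Q = εσA(T⁴ − T_s⁴). T⁴ − T_s⁴ = (2175)⁴ − (483)⁴ = 2.24×10^13 − 5.44×10^10 = 2.23×10^13 K⁴.
Q = 0.39 × 5.67×10⁻⁸ × 0.885 × 2.23×10^13 = 4.37×10^5 W.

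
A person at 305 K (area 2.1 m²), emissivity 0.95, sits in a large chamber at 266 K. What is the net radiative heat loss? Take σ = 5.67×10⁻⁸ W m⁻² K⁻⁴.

Q = εσA(T⁴ − T_s⁴). T⁴ − T_s⁴ = (305)⁴ − (266)⁴ = 8.65×10^9 − 5.01×10^9 = 3.65×10^9 K⁴.
Q = 0.95 × 5.67×10⁻⁸ × 2.10 × 3.65×10^9 = 413 W.

Q ≈ 413 W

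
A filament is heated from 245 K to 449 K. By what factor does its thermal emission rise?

P ∝ T⁴, so the ratio is (449/245)⁴ = (1.833)⁴ = 11.3.

ratio ≈ 11.3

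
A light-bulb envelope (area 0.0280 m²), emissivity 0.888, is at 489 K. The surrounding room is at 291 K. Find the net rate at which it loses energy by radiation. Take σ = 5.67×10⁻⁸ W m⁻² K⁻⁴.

Q ≈ 70.5 W

Q = εσA(T⁴ − T_s⁴). T⁴ − T_s⁴ = (489)⁴ − (291)⁴ = 5.72×10^10 − 7.17×10^9 = 5.00×10^10 K⁴.
Q = 0.888 × 5.67×10⁻⁸ × 0.0280 × 5.00×10^10 = 70.5 W.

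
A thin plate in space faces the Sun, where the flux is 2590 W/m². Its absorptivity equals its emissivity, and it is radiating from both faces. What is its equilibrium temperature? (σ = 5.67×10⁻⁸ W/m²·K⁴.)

T ≈ 389 K

Absorbed flux αS = emitted flux 2εσT⁴ per unit area; with α = ε this gives T = (S/2σ)^(1/4).
T = (2590 / (2 × 5.67×10⁻⁸))^(1/4) = (2.28×10^10)^(1/4).
T = 389 K.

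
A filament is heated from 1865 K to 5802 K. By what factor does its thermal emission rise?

P ∝ T⁴, so the ratio is (5802/1865)⁴ = (3.111)⁴ = 93.7.

ratio ≈ 93.7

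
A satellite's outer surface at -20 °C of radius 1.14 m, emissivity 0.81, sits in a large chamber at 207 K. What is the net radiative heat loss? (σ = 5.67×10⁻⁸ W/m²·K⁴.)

Q ≈ 1700 W

A = 4πr² = 4π × (1.14)² = 16.3 m².
Convert: -20 °C = 253 K.
Q = εσA(T⁴ − T_s⁴). T⁴ − T_s⁴ = (253)⁴ − (207)⁴ = 4.10×10^9 − 1.84×10^9 = 2.26×10^9 K⁴.
Q = 0.81 × 5.67×10⁻⁸ × 16.3 × 2.26×10^9 = 1700 W.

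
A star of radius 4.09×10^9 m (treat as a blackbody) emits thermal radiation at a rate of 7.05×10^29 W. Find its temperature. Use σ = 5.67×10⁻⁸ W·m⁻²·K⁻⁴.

A = 4πr² = 4π × (4.09×10^9)² = 2.10×10^20 m².
From P = σAT⁴, T = (P / σA)^(1/4) = (7.05×10^29 / (5.67×10⁻⁸ × 2.10×10^20))^(1/4).
T = (5.91×10^16)^(1/4) = 15600 K.

T ≈ 15600 K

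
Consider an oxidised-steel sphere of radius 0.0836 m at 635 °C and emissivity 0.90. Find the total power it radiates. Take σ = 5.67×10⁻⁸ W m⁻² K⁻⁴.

P ≈ 3050 W

A = 4πr² = 4π × (0.0836)² = 0.0878 m².
635 °C = 908 K.
P = εσAT⁴ = 0.90 × 5.67×10⁻⁸ × 0.0878 × (908)⁴ = 0.90 × 5.67×10⁻⁸ × 0.0878 × 6.80×10^11.
P = 3050 W.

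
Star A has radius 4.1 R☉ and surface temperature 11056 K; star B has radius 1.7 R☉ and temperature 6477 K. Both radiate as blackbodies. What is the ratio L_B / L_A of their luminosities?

L = 4πR²σT⁴ ∝ R²T⁴, so L_B/L_A = (1.7/4.1)² × (6477/11056)⁴ = 0.172 × 0.118 = 0.0203.

L_B/L_A ≈ 0.0203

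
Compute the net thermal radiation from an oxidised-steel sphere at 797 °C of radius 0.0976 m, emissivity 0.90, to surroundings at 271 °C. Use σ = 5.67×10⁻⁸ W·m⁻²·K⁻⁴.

A = 4πr² = 4π × (0.0976)² = 0.120 m².
Convert: 797 °C = 1070 K; 271 °C = 544 K.
Q = εσA(T⁴ − T_s⁴). T⁴ − T_s⁴ = (1070)⁴ − (544)⁴ = 1.31×10^12 − 8.76×10^10 = 1.22×10^12 K⁴.
Q = 0.90 × 5.67×10⁻⁸ × 0.120 × 1.22×10^12 = 7470 W.

Q ≈ 7470 W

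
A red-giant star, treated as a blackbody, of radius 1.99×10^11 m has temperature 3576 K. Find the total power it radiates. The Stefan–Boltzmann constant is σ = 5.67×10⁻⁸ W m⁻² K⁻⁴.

A = 4πr² = 4π × (1.99×10^11)² = 4.98×10^23 m².
P = σAT⁴ = 5.67×10⁻⁸ × 4.98×10^23 × (3576)⁴ = 5.67×10⁻⁸ × 4.98×10^23 × 1.64×10^14.
P = 4.61×10^30 W.

P ≈ 4.61×10^30 W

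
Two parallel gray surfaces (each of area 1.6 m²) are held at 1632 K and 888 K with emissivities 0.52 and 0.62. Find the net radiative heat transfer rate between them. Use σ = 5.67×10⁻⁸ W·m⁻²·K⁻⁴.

Q ≈ 2.32×10^5 W

For two large parallel gray plates, q = σ(T₁⁴ − T₂⁴) / (1/ε₁ + 1/ε₂ − 1).
1/ε₁ + 1/ε₂ − 1 = 1/0.52 + 1/0.62 − 1 = 2.536.
T₁⁴ − T₂⁴ = 7.09×10^12 − 6.22×10^11 = 6.47×10^12 K⁴.
q = 5.67×10⁻⁸ × 6.47×10^12 / 2.536 = 1.45×10^5 W/m².
Q = q·A = 1.45×10^5 × 1.6 = 2.32×10^5 W.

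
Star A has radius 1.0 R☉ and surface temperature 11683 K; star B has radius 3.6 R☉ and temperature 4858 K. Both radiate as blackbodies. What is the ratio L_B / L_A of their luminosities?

L = 4πR²σT⁴ ∝ R²T⁴, so L_B/L_A = (3.6/1.0)² × (4858/11683)⁴ = 13.0 × 0.0299 = 0.387.

L_B/L_A ≈ 0.387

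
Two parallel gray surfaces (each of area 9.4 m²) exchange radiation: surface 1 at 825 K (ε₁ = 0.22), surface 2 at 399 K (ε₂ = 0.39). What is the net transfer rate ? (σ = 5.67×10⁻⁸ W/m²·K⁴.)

Q ≈ 38200 W

For two large parallel gray plates, q = σ(T₁⁴ − T₂⁴) / (1/ε₁ + 1/ε₂ − 1).
1/ε₁ + 1/ε₂ − 1 = 1/0.22 + 1/0.39 − 1 = 6.110.
T₁⁴ − T₂⁴ = 4.63×10^11 − 2.53×10^10 = 4.38×10^11 K⁴.
q = 5.67×10⁻⁸ × 4.38×10^11 / 6.110 = 4060 W/m².
Q = q·A = 4060 × 9.4 = 38200 W.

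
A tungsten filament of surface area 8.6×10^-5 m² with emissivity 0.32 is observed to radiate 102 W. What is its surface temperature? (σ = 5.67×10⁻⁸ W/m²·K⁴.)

From P = εσAT⁴, T = (P / εσA)^(1/4) = (102 / (0.32 × 5.67×10⁻⁸ × 8.60×10^-5))^(1/4).
T = (6.54×10^13)^(1/4) = 2840 K.

T ≈ 2840 K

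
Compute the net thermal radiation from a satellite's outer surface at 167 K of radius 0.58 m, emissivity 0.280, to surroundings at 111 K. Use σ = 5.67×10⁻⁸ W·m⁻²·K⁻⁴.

Q ≈ 42.0 W

A = 4πr² = 4π × (0.58)² = 4.23 m².
Q = εσA(T⁴ − T_s⁴). T⁴ − T_s⁴ = (167)⁴ − (111)⁴ = 7.78×10^8 − 1.52×10^8 = 6.26×10^8 K⁴.
Q = 0.280 × 5.67×10⁻⁸ × 4.23 × 6.26×10^8 = 42.0 W.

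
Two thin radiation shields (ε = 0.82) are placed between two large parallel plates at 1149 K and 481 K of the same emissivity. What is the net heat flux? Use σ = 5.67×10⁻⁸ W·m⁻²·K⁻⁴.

q ≈ 22200 W/m²

Each of the 3 gaps contributes resistance (2/ε − 1) = 2/0.82 − 1 = 1.439; total = 4.317.
q = σ(T₁⁴ − T₂⁴) / 4.317 = 5.67×10⁻⁸ × 1.69×10^12 / 4.317 = 22200 W/m².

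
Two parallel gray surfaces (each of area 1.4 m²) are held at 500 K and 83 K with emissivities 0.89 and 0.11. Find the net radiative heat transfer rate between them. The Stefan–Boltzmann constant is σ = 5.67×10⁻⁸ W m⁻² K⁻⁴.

For two large parallel gray plates, q = σ(T₁⁴ − T₂⁴) / (1/ε₁ + 1/ε₂ − 1).
1/ε₁ + 1/ε₂ − 1 = 1/0.89 + 1/0.11 − 1 = 9.215.
T₁⁴ − T₂⁴ = 6.25×10^10 − 4.75×10^7 = 6.25×10^10 K⁴.
q = 5.67×10⁻⁸ × 6.25×10^10 / 9.215 = 384 W/m².
Q = q·A = 384 × 1.4 = 538 W.

Q ≈ 538 W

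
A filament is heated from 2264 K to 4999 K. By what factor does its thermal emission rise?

ratio ≈ 23.8

P ∝ T⁴, so the ratio is (4999/2264)⁴ = (2.208)⁴ = 23.8.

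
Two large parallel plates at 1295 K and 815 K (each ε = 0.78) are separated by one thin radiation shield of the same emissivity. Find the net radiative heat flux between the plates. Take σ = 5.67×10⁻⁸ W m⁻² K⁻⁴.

Each of the 2 gaps contributes resistance (2/ε − 1) = 2/0.78 − 1 = 1.564; total = 3.128.
q = σ(T₁⁴ − T₂⁴) / 3.128 = 5.67×10⁻⁸ × 2.37×10^12 / 3.128 = 43000 W/m².

q ≈ 43000 W/m²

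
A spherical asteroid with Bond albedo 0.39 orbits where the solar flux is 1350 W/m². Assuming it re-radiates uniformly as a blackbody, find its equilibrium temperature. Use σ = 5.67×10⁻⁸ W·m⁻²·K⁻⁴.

T ≈ 245 K

Power absorbed = (1−a)S·πR²; power emitted = 4πR²σT⁴. Equating and cancelling πR²:
T = ((1−a)S / 4σ)^(1/4) = (824 / (4 × 5.67×10⁻⁸))^(1/4) = (3.63×10^9)^(1/4).
T = 245 K.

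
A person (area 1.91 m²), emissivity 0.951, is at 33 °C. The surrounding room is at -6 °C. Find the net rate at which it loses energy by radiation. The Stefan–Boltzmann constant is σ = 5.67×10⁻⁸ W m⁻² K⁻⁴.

Q ≈ 380 W

Convert: 33 °C = 306 K; -6 °C = 267 K.
Q = εσA(T⁴ − T_s⁴). T⁴ − T_s⁴ = (306)⁴ − (267)⁴ = 8.77×10^9 − 5.08×10^9 = 3.69×10^9 K⁴.
Q = 0.951 × 5.67×10⁻⁸ × 1.91 × 3.69×10^9 = 380 W.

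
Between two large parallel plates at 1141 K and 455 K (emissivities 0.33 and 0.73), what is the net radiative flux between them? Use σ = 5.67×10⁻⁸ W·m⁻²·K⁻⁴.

For two large parallel gray plates, q = σ(T₁⁴ − T₂⁴) / (1/ε₁ + 1/ε₂ − 1).
1/ε₁ + 1/ε₂ − 1 = 1/0.33 + 1/0.73 − 1 = 3.400.
T₁⁴ − T₂⁴ = 1.69×10^12 − 4.29×10^10 = 1.65×10^12 K⁴.
q = 5.67×10⁻⁸ × 1.65×10^12 / 3.400 = 27500 W/m².

q ≈ 27500 W/m²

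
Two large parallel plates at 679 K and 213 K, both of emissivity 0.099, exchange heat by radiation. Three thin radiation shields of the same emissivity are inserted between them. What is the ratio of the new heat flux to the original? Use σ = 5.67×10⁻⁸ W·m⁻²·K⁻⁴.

With N identical shields there are N+1 = 4 gaps in series, each with the same radiative resistance, so the flux falls to 1/(N+1) of its unshielded value.

ratio ≈ 0.250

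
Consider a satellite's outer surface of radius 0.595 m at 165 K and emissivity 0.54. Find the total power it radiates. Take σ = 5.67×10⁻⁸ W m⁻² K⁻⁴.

A = 4πr² = 4π × (0.595)² = 4.45 m².
Stefan–Boltzmann: P = εσAT⁴ = 0.54 × 5.67×10⁻⁸ × 4.45 × (165)⁴ = 0.54 × 5.67×10⁻⁸ × 4.45 × 7.41×10^8.
P = 101 W.

P ≈ 101 W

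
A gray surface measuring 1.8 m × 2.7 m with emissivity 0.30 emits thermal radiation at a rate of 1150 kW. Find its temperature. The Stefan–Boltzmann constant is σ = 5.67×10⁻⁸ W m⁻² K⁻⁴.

T ≈ 1930 K

A = 1.8 × 2.7 = 4.86 m².
From P = εσAT⁴, T = (P / εσA)^(1/4) = (1.15×10^6 / (0.30 × 5.67×10⁻⁸ × 4.86))^(1/4).
T = (1.39×10^13)^(1/4) = 1930 K.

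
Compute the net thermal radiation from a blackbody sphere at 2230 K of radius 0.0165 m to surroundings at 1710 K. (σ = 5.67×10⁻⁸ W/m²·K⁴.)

Q ≈ 3140 W

A = 4πr² = 4π × (0.0165)² = 3.42×10^-3 m².
Q = σA(T⁴ − T_s⁴). T⁴ − T_s⁴ = (2230)⁴ − (1710)⁴ = 2.47×10^13 − 8.55×10^12 = 1.62×10^13 K⁴.
Q = 5.67×10⁻⁸ × 3.42×10^-3 × 1.62×10^13 = 3140 W.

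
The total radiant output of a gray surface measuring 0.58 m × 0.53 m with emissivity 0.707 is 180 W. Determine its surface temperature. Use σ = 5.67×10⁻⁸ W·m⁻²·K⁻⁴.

A = 0.58 × 0.53 = 0.307 m².
From P = εσAT⁴, T = (P / εσA)^(1/4) = (180 / (0.707 × 5.67×10⁻⁸ × 0.307))^(1/4).
T = (1.46×10^10)^(1/4) = 348 K.

T ≈ 348 K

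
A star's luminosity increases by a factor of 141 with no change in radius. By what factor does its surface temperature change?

P ∝ T⁴ ⇒ T ∝ P^(1/4), so T scales by (141)^(1/4) = 3.45.

factor ≈ 3.45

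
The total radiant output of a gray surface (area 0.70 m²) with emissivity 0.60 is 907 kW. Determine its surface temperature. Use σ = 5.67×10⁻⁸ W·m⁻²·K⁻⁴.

T ≈ 2480 K

From P = εσAT⁴, T = (P / εσA)^(1/4) = (9.07×10^5 / (0.60 × 5.67×10⁻⁸ × 0.700))^(1/4).
T = (3.81×10^13)^(1/4) = 2480 K.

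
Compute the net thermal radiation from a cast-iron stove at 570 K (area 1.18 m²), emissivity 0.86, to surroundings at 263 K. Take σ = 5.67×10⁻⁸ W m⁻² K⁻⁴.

Q ≈ 5800 W

Q = εσA(T⁴ − T_s⁴). T⁴ − T_s⁴ = (570)⁴ − (263)⁴ = 1.06×10^11 − 4.78×10^9 = 1.01×10^11 K⁴.
Q = 0.86 × 5.67×10⁻⁸ × 1.18 × 1.01×10^11 = 5800 W.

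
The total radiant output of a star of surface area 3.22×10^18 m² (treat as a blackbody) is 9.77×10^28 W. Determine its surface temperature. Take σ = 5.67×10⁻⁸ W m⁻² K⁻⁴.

T ≈ 27000 K

From P = σAT⁴, T = (P / σA)^(1/4) = (9.77×10^28 / (5.67×10⁻⁸ × 3.22×10^18))^(1/4).
T = (5.35×10^17)^(1/4) = 27000 K.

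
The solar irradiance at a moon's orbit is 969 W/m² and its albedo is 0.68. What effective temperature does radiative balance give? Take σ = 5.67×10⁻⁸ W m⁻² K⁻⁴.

Power absorbed = (1−a)S·πR²; power emitted = 4πR²σT⁴. Equating and cancelling πR²:
T = ((1−a)S / 4σ)^(1/4) = (310 / (4 × 5.67×10⁻⁸))^(1/4) = (1.37×10^9)^(1/4).
T = 192 K.

T ≈ 192 K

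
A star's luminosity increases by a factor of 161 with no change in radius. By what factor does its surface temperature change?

factor ≈ 3.56

P ∝ T⁴ ⇒ T ∝ P^(1/4), so T scales by (161)^(1/4) = 3.56.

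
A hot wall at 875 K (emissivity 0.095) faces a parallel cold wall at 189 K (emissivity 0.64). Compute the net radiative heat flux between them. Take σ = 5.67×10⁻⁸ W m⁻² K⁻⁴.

For two large parallel gray plates, q = σ(T₁⁴ − T₂⁴) / (1/ε₁ + 1/ε₂ − 1).
1/ε₁ + 1/ε₂ − 1 = 1/0.095 + 1/0.64 − 1 = 11.09.
T₁⁴ − T₂⁴ = 5.86×10^11 − 1.28×10^9 = 5.85×10^11 K⁴.
q = 5.67×10⁻⁸ × 5.85×10^11 / 11.09 = 2990 W/m².

q ≈ 2990 W/m²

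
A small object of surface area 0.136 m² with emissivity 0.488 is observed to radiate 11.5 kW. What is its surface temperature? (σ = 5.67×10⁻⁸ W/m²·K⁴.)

T ≈ 1320 K

From P = εσAT⁴, T = (P / εσA)^(1/4) = (11500 / (0.488 × 5.67×10⁻⁸ × 0.136))^(1/4).
T = (3.06×10^12)^(1/4) = 1320 K.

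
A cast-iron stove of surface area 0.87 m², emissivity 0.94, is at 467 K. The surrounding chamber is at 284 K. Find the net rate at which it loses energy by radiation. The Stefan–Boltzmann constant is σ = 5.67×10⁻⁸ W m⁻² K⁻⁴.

Q = εσA(T⁴ − T_s⁴). T⁴ − T_s⁴ = (467)⁴ − (284)⁴ = 4.76×10^10 − 6.51×10^9 = 4.11×10^10 K⁴.
Q = 0.94 × 5.67×10⁻⁸ × 0.870 × 4.11×10^10 = 1900 W.

Q ≈ 1900 W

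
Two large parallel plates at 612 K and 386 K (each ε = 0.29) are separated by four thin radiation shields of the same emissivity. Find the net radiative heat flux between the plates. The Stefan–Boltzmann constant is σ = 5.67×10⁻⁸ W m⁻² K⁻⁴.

q ≈ 227 W/m²

Each of the 5 gaps contributes resistance (2/ε − 1) = 2/0.29 − 1 = 5.897; total = 29.48.
q = σ(T₁⁴ − T₂⁴) / 29.48 = 5.67×10⁻⁸ × 1.18×10^11 / 29.48 = 227 W/m².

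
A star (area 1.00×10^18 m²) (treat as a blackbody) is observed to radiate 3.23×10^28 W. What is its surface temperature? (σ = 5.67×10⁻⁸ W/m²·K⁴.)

From P = σAT⁴, T = (P / σA)^(1/4) = (3.23×10^28 / (5.67×10⁻⁸ × 1.00×10^18))^(1/4).
T = (5.70×10^17)^(1/4) = 27500 K.

T ≈ 27500 K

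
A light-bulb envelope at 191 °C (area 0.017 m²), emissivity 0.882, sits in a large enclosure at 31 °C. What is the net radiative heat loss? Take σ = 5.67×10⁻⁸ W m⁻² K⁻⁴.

Q ≈ 32.1 W

Convert: 191 °C = 464 K; 31 °C = 304 K.
Q = εσA(T⁴ − T_s⁴). T⁴ − T_s⁴ = (464)⁴ − (304)⁴ = 4.64×10^10 − 8.54×10^9 = 3.78×10^10 K⁴.
Q = 0.882 × 5.67×10⁻⁸ × 0.0170 × 3.78×10^10 = 32.1 W.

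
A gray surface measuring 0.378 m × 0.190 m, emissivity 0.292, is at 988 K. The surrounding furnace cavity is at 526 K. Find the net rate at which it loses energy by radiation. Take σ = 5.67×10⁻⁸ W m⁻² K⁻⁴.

Q ≈ 1040 W

A = 0.378 × 0.190 = 0.0718 m².
Q = εσA(T⁴ − T_s⁴). T⁴ − T_s⁴ = (988)⁴ − (526)⁴ = 9.53×10^11 − 7.65×10^10 = 8.76×10^11 K⁴.
Q = 0.292 × 5.67×10⁻⁸ × 0.0718 × 8.76×10^11 = 1040 W.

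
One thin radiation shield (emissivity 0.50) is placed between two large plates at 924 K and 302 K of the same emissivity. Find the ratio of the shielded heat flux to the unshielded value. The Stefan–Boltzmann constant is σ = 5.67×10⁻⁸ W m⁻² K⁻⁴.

With N identical shields there are N+1 = 2 gaps in series, each with the same radiative resistance, so the flux falls to 1/(N+1) of its unshielded value.

ratio ≈ 0.500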